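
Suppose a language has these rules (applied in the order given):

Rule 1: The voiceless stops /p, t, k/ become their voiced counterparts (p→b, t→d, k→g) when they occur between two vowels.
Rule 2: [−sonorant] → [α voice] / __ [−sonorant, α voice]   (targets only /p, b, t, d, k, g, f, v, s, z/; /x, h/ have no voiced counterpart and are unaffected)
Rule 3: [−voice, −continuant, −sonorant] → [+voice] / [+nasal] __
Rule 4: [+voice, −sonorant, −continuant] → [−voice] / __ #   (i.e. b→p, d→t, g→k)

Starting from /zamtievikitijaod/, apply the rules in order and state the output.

Rule 1 (intervocalic voicing): /k/ is a voiceless stop between vowels /i/ and /i/, so it voices to [g]. /t/ is a voiceless stop between vowels /i/ and /i/, so it voices to [d]. /zamtievikitijaod/ → zamtievigidijaod.
Rule 2 (regressive voicing assimilation): no segment meets the environment; /zamtievigidijaod/ is unchanged.
Rule 3 (post-nasal voicing): /t/ is a voiceless stop immediately after the nasal /m/, so it voices to [d]. /zamtievigidijaod/ → zamdievigidijaod.
Rule 4 (final devoicing): /d/ is a voiced stop in word-final position, so it devoices to [t]. /zamdievigidijaod/ → zamdievigidijaot.

zamdievigidijaot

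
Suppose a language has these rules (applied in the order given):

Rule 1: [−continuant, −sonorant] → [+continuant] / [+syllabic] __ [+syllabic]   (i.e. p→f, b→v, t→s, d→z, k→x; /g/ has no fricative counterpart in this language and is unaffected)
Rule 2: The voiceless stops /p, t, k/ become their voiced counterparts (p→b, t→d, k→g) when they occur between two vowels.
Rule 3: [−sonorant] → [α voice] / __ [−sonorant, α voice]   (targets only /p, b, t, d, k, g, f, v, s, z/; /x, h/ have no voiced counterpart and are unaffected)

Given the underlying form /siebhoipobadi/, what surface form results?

Rule 1 (intervocalic spirantization): /p/ is a stop between vowels /i/ and /o/, so it spirantizes to the fricative [f]. /b/ is a stop between vowels /o/ and /a/, so it spirantizes to the fricative [v]. /d/ is a stop between vowels /a/ and /i/, so it spirantizes to the fricative [z]. /siebhoipobadi/ → siebhoifovazi.
Rule 2 (intervocalic voicing): no segment meets the environment; /siebhoifovazi/ is unchanged.
Rule 3 (regressive voicing assimilation): /b/ precedes the voiceless obstruent /h/, so it devoices to [p] by assimilation. /siebhoifovazi/ → siephoifovazi.

siephoifovazi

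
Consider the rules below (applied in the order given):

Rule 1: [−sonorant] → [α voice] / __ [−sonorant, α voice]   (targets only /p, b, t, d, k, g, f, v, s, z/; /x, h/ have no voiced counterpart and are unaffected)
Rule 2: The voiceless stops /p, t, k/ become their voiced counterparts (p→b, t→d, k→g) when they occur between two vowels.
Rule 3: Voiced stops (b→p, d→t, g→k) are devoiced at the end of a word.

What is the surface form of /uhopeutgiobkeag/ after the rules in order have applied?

uhobeudgiopkeak

Rule 1 (regressive voicing assimilation): /t/ precedes the voiced obstruent /g/, so it voices to [d] by assimilation. /b/ precedes the voiceless obstruent /k/, so it devoices to [p] by assimilation. /uhopeutgiobkeag/ → uhopeudgiopkeag.
Rule 2 (intervocalic voicing): /p/ is a voiceless stop between vowels /o/ and /e/, so it voices to [b]. /uhopeudgiopkeag/ → uhobeudgiopkeag.
Rule 3 (final devoicing): /g/ is a voiced stop in word-final position, so it devoices to [k]. /uhobeudgiopkeag/ → uhobeudgiopkeak.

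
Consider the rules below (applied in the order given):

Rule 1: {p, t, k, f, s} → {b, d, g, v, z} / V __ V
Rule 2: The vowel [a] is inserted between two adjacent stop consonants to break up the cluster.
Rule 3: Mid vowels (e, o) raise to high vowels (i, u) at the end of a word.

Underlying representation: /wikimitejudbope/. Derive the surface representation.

Rule 1 (intervocalic voicing): /k/ is a voiceless obstruent between vowels /i/ and /i/, so it voices to [g]. /t/ is a voiceless obstruent between vowels /i/ and /e/, so it voices to [d]. /p/ is a voiceless obstruent between vowels /o/ and /e/, so it voices to [b]. /wikimitejudbope/ → wigimidejudbobe.
Rule 2 (stop-cluster a-epenthesis): /d/ and /b/ form a stop–stop cluster, so [a] is inserted between them. /wigimidejudbobe/ → wigimidejudabobe.
Rule 3 (final vowel raising): /e/ is a mid vowel in word-final position, so it raises to [i]. /wigimidejudabobe/ → wigimidejudabobi.

wigimidejudabobi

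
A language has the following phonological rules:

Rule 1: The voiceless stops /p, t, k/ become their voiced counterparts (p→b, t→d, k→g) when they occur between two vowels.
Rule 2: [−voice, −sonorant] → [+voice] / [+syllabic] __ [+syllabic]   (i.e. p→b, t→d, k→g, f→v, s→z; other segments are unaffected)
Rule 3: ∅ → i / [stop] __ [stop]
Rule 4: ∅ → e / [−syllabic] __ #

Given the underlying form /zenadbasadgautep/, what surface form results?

zenadibazadigaudepe

Rule 1 (intervocalic voicing): /t/ is a voiceless stop between vowels /u/ and /e/, so it voices to [d]. /zenadbasadgautep/ → zenadbasadgaudep.
Rule 2 (intervocalic voicing): /s/ is a voiceless obstruent between vowels /a/ and /a/, so it voices to [z]. /zenadbasadgaudep/ → zenadbazadgaudep.
Rule 3 (stop-cluster i-epenthesis): /d/ and /b/ form a stop–stop cluster, so [i] is inserted between them. /d/ and /g/ form a stop–stop cluster, so [i] is inserted between them. /zenadbazadgaudep/ → zenadibazadigaudep.
Rule 4 (final e-epenthesis): the form ends in the consonant /p/, so [e] is inserted word-finally. /zenadibazadigaudep/ → zenadibazadigaudepe.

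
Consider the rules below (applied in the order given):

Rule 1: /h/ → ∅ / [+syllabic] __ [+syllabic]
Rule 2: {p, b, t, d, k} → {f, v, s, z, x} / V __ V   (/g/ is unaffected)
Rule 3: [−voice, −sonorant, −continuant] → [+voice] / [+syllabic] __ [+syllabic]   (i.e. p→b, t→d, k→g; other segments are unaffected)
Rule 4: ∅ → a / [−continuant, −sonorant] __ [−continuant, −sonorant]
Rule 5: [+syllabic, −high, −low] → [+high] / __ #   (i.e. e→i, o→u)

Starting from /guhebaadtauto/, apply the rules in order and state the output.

Rule 1 (intervocalic h-deletion): /h/ occurs between vowels /u/ and /e/, so it deletes. /guhebaadtauto/ → guebaadtauto.
Rule 2 (intervocalic spirantization): /b/ is a stop between vowels /e/ and /a/, so it spirantizes to the fricative [v]. /t/ is a stop between vowels /u/ and /o/, so it spirantizes to the fricative [s]. /guebaadtauto/ → guevaadtauso.
Rule 3 (intervocalic voicing): no segment meets the environment; /guevaadtauso/ is unchanged.
Rule 4 (stop-cluster a-epenthesis): /d/ and /t/ form a stop–stop cluster, so [a] is inserted between them. /guevaadtauso/ → guevaadatauso.
Rule 5 (final vowel raising): /o/ is a mid vowel in word-final position, so it raises to [u]. /guevaadatauso/ → guevaadatausu.

guevaadatausu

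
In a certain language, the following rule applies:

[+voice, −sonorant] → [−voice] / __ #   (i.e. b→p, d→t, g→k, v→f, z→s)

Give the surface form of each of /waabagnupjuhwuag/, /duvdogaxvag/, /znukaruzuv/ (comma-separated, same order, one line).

waabagnupjuhwuak, duvdogaxvak, znukaruzuf

/waabagnupjuhwuag/: /g/ is a voiced obstruent in word-final position, so it devoices to [k]. → [waabagnupjuhwuak].
/duvdogaxvag/: /g/ is a voiced obstruent in word-final position, so it devoices to [k]. → [duvdogaxvak].
/znukaruzuv/: /v/ is a voiced obstruent in word-final position, so it devoices to [f]. → [znukaruzuf].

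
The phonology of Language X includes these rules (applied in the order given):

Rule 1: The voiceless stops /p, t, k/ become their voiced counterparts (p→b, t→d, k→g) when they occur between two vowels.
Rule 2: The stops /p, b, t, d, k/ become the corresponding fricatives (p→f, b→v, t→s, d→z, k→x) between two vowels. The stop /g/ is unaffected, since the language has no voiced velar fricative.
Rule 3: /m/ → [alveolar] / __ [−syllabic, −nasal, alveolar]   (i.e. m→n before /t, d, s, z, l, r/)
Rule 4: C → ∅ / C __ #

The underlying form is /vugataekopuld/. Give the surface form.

vugazaegovul

Rule 1 (intervocalic voicing): /t/ is a voiceless stop between vowels /a/ and /a/, so it voices to [d]. /k/ is a voiceless stop between vowels /e/ and /o/, so it voices to [g]. /p/ is a voiceless stop between vowels /o/ and /u/, so it voices to [b]. /vugataekopuld/ → vugadaegobuld.
Rule 2 (intervocalic spirantization): /d/ is a stop between vowels /a/ and /a/, so it spirantizes to the fricative [z]. /b/ is a stop between vowels /o/ and /u/, so it spirantizes to the fricative [v]. /vugadaegobuld/ → vugazaegovuld.
Rule 3 (nasal place assimilation): no segment meets the environment; /vugazaegovuld/ is unchanged.
Rule 4 (final cluster simplification): /d/ is the second consonant of a word-final cluster /ld/, so it deletes. /vugazaegovuld/ → vugazaegovul.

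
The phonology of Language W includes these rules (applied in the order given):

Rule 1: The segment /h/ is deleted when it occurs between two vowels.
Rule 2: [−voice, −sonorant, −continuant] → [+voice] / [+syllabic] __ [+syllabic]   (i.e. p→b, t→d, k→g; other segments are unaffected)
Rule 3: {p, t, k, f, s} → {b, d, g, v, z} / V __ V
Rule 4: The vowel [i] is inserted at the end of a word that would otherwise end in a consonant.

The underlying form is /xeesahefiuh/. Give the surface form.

Rule 1 (intervocalic h-deletion): /h/ occurs between vowels /a/ and /e/, so it deletes. /xeesahefiuh/ → xeesaefiuh.
Rule 2 (intervocalic voicing): no segment meets the environment; /xeesaefiuh/ is unchanged.
Rule 3 (intervocalic voicing): /s/ is a voiceless obstruent between vowels /e/ and /a/, so it voices to [z]. /f/ is a voiceless obstruent between vowels /e/ and /i/, so it voices to [v]. /xeesaefiuh/ → xeezaeviuh.
Rule 4 (final i-epenthesis): the form ends in the consonant /h/, so [i] is inserted word-finally. /xeezaeviuh/ → xeezaeviuhi.

xeezaeviuhi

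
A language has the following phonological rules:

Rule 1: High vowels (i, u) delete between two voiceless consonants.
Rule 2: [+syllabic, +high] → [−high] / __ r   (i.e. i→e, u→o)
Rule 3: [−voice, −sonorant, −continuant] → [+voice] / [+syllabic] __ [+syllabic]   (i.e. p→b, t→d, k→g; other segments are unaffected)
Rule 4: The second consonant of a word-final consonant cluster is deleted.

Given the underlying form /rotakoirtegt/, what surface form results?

Rule 1 (high vowel syncope): no segment meets the environment; /rotakoirtegt/ is unchanged.
Rule 2 (pre-rhotic lowering): /i/ is a high vowel immediately before /r/, so it lowers to [e]. /rotakoirtegt/ → rotakoertegt.
Rule 3 (intervocalic voicing): /t/ is a voiceless stop between vowels /o/ and /a/, so it voices to [d]. /k/ is a voiceless stop between vowels /a/ and /o/, so it voices to [g]. /rotakoertegt/ → rodagoertegt.
Rule 4 (final cluster simplification): /t/ is the second consonant of a word-final cluster /gt/, so it deletes. /rodagoertegt/ → rodagoerteg.

rodagoerteg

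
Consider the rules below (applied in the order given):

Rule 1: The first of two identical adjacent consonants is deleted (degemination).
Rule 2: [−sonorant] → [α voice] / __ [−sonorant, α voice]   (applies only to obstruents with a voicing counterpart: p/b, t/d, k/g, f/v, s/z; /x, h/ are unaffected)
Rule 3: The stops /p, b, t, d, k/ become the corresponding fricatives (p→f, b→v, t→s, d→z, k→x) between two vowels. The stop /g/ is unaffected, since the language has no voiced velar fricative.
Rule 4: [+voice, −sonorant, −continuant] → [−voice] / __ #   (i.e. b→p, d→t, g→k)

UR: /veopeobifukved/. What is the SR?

veofeovifugvet

Rule 1 (degemination): no segment meets the environment; /veopeobifukved/ is unchanged.
Rule 2 (regressive voicing assimilation): /k/ precedes the voiced obstruent /v/, so it voices to [g] by assimilation. /veopeobifukved/ → veopeobifugved.
Rule 3 (intervocalic spirantization): /p/ is a stop between vowels /o/ and /e/, so it spirantizes to the fricative [f]. /b/ is a stop between vowels /o/ and /i/, so it spirantizes to the fricative [v]. /veopeobifugved/ → veofeovifugved.
Rule 4 (final devoicing): /d/ is a voiced stop in word-final position, so it devoices to [t]. /veofeovifugved/ → veofeovifugvet.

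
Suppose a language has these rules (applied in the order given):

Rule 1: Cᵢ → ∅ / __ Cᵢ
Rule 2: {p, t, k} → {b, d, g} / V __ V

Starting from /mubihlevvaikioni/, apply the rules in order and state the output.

mubihlevaigioni

Rule 1 (degemination): /vv/ is a geminate; the first /v/ deletes. /mubihlevvaikioni/ → mubihlevaikioni.
Rule 2 (intervocalic voicing): /k/ is a voiceless stop between vowels /i/ and /i/, so it voices to [g]. /mubihlevaikioni/ → mubihlevaigioni.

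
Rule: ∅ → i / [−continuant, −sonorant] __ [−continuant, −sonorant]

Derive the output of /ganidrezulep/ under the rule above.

ganidrezulep

No segment of /ganidrezulep/ meets the structural description of the rule, so the form surfaces unchanged.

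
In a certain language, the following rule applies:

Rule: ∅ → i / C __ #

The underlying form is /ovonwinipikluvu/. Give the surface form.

No segment of /ovonwinipikluvu/ meets the structural description of the rule, so the form surfaces unchanged.

ovonwinipikluvu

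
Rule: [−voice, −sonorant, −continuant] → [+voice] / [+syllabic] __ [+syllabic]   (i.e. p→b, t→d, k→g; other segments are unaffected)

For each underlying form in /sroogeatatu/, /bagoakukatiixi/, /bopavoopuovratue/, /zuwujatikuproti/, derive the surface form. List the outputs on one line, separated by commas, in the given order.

/sroogeatatu/: /t/ is a voiceless stop between vowels /a/ and /a/, so it voices to [d]. /t/ is a voiceless stop between vowels /a/ and /u/, so it voices to [d]. → [sroogeadadu].
/bagoakukatiixi/: /k/ is a voiceless stop between vowels /a/ and /u/, so it voices to [g]. /k/ is a voiceless stop between vowels /u/ and /a/, so it voices to [g]. /t/ is a voiceless stop between vowels /a/ and /i/, so it voices to [d]. → [bagoagugadiixi].
/bopavoopuovratue/: /p/ is a voiceless stop between vowels /o/ and /a/, so it voices to [b]. /p/ is a voiceless stop between vowels /o/ and /u/, so it voices to [b]. /t/ is a voiceless stop between vowels /a/ and /u/, so it voices to [d]. → [bobavoobuovradue].
/zuwujatikuproti/: /t/ is a voiceless stop between vowels /a/ and /i/, so it voices to [d]. /k/ is a voiceless stop between vowels /i/ and /u/, so it voices to [g]. /t/ is a voiceless stop between vowels /o/ and /i/, so it voices to [d]. → [zuwujadiguprodi].

sroogeadadu, bagoagugadiixi, bobavoobuovradue, zuwujadiguprodi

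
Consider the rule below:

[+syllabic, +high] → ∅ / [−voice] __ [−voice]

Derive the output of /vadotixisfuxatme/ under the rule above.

vadotxsfxatme

/i/ is a high vowel flanked by voiceless consonants /t/ and /x/, so it deletes.
/i/ is a high vowel flanked by voiceless consonants /x/ and /s/, so it deletes.
/u/ is a high vowel flanked by voiceless consonants /f/ and /x/, so it deletes.
Surface form: [vadotxsfxatme].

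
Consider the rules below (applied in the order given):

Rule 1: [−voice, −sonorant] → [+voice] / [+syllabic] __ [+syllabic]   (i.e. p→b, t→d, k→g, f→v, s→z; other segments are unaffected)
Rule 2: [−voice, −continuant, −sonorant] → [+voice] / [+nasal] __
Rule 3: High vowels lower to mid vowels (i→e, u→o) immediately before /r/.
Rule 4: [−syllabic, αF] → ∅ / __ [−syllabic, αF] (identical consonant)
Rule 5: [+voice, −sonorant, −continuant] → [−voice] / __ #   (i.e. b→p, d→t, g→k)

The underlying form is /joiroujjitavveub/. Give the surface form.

joeroujidaveup

Rule 1 (intervocalic voicing): /t/ is a voiceless obstruent between vowels /i/ and /a/, so it voices to [d]. /joiroujjitavveub/ → joiroujjidavveub.
Rule 2 (post-nasal voicing): no segment meets the environment; /joiroujjidavveub/ is unchanged.
Rule 3 (pre-rhotic lowering): /i/ is a high vowel immediately before /r/, so it lowers to [e]. /joiroujjidavveub/ → joeroujjidavveub.
Rule 4 (degemination): /jj/ is a geminate; the first /j/ deletes. /vv/ is a geminate; the first /v/ deletes. /joeroujjidavveub/ → joeroujidaveub.
Rule 5 (final devoicing): /b/ is a voiced stop in word-final position, so it devoices to [p]. /joeroujidaveub/ → joeroujidaveup.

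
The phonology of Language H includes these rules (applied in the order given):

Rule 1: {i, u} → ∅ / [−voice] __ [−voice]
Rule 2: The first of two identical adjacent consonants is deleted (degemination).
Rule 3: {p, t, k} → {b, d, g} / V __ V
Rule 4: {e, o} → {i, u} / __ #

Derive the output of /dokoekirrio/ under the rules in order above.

dogoegiriu

Rule 1 (high vowel syncope): no segment meets the environment; /dokoekirrio/ is unchanged.
Rule 2 (degemination): /rr/ is a geminate; the first /r/ deletes. /dokoekirrio/ → dokoekirio.
Rule 3 (intervocalic voicing): /k/ is a voiceless stop between vowels /o/ and /o/, so it voices to [g]. /k/ is a voiceless stop between vowels /e/ and /i/, so it voices to [g]. /dokoekirio/ → dogoegirio.
Rule 4 (final vowel raising): /o/ is a mid vowel in word-final position, so it raises to [u]. /dogoegirio/ → dogoegiriu.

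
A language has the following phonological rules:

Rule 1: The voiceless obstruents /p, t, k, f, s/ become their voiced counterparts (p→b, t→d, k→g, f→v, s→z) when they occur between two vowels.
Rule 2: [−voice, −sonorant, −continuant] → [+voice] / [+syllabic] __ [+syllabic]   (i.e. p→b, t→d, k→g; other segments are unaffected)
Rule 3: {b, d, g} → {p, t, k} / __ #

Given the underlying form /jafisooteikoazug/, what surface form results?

javizoodeigoazuk

Rule 1 (intervocalic voicing): /f/ is a voiceless obstruent between vowels /a/ and /i/, so it voices to [v]. /s/ is a voiceless obstruent between vowels /i/ and /o/, so it voices to [z]. /t/ is a voiceless obstruent between vowels /o/ and /e/, so it voices to [d]. /k/ is a voiceless obstruent between vowels /i/ and /o/, so it voices to [g]. /jafisooteikoazug/ → javizoodeigoazug.
Rule 2 (intervocalic voicing): no segment meets the environment; /javizoodeigoazug/ is unchanged.
Rule 3 (final devoicing): /g/ is a voiced stop in word-final position, so it devoices to [k]. /javizoodeigoazug/ → javizoodeigoazuk.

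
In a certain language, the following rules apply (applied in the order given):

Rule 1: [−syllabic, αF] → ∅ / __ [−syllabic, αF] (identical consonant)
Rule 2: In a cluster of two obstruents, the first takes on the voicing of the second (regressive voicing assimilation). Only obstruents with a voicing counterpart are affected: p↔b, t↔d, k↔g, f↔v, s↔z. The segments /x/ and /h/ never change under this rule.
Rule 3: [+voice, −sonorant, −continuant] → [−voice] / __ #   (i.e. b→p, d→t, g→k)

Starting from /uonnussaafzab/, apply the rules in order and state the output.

Rule 1 (degemination): /nn/ is a geminate; the first /n/ deletes. /ss/ is a geminate; the first /s/ deletes. /uonnussaafzab/ → uonusaafzab.
Rule 2 (regressive voicing assimilation): /f/ precedes the voiced obstruent /z/, so it voices to [v] by assimilation. /uonusaafzab/ → uonusaavzab.
Rule 3 (final devoicing): /b/ is a voiced stop in word-final position, so it devoices to [p]. /uonusaavzab/ → uonusaavzap.

uonusaavzap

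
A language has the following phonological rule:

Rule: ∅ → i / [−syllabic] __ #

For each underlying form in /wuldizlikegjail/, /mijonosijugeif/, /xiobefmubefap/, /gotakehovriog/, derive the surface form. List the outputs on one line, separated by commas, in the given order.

/wuldizlikegjail/: the form ends in the consonant /l/, so [i] is inserted word-finally. → [wuldizlikegjaili].
/mijonosijugeif/: the form ends in the consonant /f/, so [i] is inserted word-finally. → [mijonosijugeifi].
/xiobefmubefap/: the form ends in the consonant /p/, so [i] is inserted word-finally. → [xiobefmubefapi].
/gotakehovriog/: the form ends in the consonant /g/, so [i] is inserted word-finally. → [gotakehovriogi].

wuldizlikegjaili, mijonosijugeifi, xiobefmubefapi, gotakehovriogi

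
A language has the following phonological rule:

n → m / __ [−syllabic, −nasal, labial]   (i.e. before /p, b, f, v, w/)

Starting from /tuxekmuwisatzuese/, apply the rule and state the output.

tuxekmuwisatzuese

No segment of /tuxekmuwisatzuese/ meets the structural description of the rule, so the form surfaces unchanged.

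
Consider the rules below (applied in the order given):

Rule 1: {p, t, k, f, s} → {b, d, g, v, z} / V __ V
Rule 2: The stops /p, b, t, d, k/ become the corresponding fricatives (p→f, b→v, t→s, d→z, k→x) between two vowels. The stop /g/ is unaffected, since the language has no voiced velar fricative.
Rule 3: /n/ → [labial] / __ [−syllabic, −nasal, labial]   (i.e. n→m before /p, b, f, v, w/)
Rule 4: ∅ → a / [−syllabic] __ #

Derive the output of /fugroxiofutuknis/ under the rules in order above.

fugroxiovuzuknisa

Rule 1 (intervocalic voicing): /f/ is a voiceless obstruent between vowels /o/ and /u/, so it voices to [v]. /t/ is a voiceless obstruent between vowels /u/ and /u/, so it voices to [d]. /fugroxiofutuknis/ → fugroxiovuduknis.
Rule 2 (intervocalic spirantization): /d/ is a stop between vowels /u/ and /u/, so it spirantizes to the fricative [z]. /fugroxiovuduknis/ → fugroxiovuzuknis.
Rule 3 (nasal place assimilation): no segment meets the environment; /fugroxiovuzuknis/ is unchanged.
Rule 4 (final a-epenthesis): the form ends in the consonant /s/, so [a] is inserted word-finally. /fugroxiovuzuknis/ → fugroxiovuzuknisa.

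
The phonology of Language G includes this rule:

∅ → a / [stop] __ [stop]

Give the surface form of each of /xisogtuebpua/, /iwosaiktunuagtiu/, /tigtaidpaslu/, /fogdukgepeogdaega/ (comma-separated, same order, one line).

xisogatuebapua, iwosaikatunuagatiu, tigataidapaslu, fogadukagepeogadaega

/xisogtuebpua/: /g/ and /t/ form a stop–stop cluster, so [a] is inserted between them. /b/ and /p/ form a stop–stop cluster, so [a] is inserted between them. → [xisogatuebapua].
/iwosaiktunuagtiu/: /k/ and /t/ form a stop–stop cluster, so [a] is inserted between them. /g/ and /t/ form a stop–stop cluster, so [a] is inserted between them. → [iwosaikatunuagatiu].
/tigtaidpaslu/: /g/ and /t/ form a stop–stop cluster, so [a] is inserted between them. /d/ and /p/ form a stop–stop cluster, so [a] is inserted between them. → [tigataidapaslu].
/fogdukgepeogdaega/: /g/ and /d/ form a stop–stop cluster, so [a] is inserted between them. /k/ and /g/ form a stop–stop cluster, so [a] is inserted between them. /g/ and /d/ form a stop–stop cluster, so [a] is inserted between them. → [fogadukagepeogadaega].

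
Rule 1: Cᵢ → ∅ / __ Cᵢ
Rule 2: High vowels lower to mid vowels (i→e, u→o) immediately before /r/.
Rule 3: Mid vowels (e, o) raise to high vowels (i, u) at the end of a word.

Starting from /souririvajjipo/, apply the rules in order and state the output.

soorerivajipu

Rule 1 (degemination): /jj/ is a geminate; the first /j/ deletes. /souririvajjipo/ → souririvajipo.
Rule 2 (pre-rhotic lowering): /u/ is a high vowel immediately before /r/, so it lowers to [o]. /i/ is a high vowel immediately before /r/, so it lowers to [e]. /souririvajipo/ → soorerivajipo.
Rule 3 (final vowel raising): /o/ is a mid vowel in word-final position, so it raises to [u]. /soorerivajipo/ → soorerivajipu.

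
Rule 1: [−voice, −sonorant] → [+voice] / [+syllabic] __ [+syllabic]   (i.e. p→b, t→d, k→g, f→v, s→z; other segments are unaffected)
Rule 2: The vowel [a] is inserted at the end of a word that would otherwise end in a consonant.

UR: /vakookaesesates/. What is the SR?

vagoogaezezadesa

Rule 1 (intervocalic voicing): /k/ is a voiceless obstruent between vowels /a/ and /o/, so it voices to [g]. /k/ is a voiceless obstruent between vowels /o/ and /a/, so it voices to [g]. /s/ is a voiceless obstruent between vowels /e/ and /e/, so it voices to [z]. /s/ is a voiceless obstruent between vowels /e/ and /a/, so it voices to [z]. /t/ is a voiceless obstruent between vowels /a/ and /e/, so it voices to [d]. /vakookaesesates/ → vagoogaezezades.
Rule 2 (final a-epenthesis): the form ends in the consonant /s/, so [a] is inserted word-finally. /vagoogaezezades/ → vagoogaezezadesa.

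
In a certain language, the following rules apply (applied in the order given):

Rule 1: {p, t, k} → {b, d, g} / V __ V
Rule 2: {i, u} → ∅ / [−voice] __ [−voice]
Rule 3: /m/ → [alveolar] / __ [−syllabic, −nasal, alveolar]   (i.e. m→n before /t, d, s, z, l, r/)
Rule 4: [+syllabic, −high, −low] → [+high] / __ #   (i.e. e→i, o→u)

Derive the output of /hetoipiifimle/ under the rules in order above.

Rule 1 (intervocalic voicing): /t/ is a voiceless stop between vowels /e/ and /o/, so it voices to [d]. /p/ is a voiceless stop between vowels /i/ and /i/, so it voices to [b]. /hetoipiifimle/ → hedoibiifimle.
Rule 2 (high vowel syncope): no segment meets the environment; /hedoibiifimle/ is unchanged.
Rule 3 (nasal place assimilation): /m/ precedes the alveolar consonant /l/, so it assimilates in place to [n]. /hedoibiifimle/ → hedoibiifinle.
Rule 4 (final vowel raising): /e/ is a mid vowel in word-final position, so it raises to [i]. /hedoibiifinle/ → hedoibiifinli.

hedoibiifinli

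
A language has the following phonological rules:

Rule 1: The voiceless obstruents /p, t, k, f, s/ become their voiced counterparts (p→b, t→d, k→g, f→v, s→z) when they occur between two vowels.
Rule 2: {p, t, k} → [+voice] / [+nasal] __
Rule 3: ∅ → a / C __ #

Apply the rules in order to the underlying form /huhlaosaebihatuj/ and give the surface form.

huhlaozaebihaduja

Rule 1 (intervocalic voicing): /s/ is a voiceless obstruent between vowels /o/ and /a/, so it voices to [z]. /t/ is a voiceless obstruent between vowels /a/ and /u/, so it voices to [d]. /huhlaosaebihatuj/ → huhlaozaebihaduj.
Rule 2 (post-nasal voicing): no segment meets the environment; /huhlaozaebihaduj/ is unchanged.
Rule 3 (final a-epenthesis): the form ends in the consonant /j/, so [a] is inserted word-finally. /huhlaozaebihaduj/ → huhlaozaebihaduja.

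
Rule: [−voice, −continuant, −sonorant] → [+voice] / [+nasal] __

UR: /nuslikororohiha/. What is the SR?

No segment of /nuslikororohiha/ meets the structural description of the rule, so the form surfaces unchanged.

nuslikororohiha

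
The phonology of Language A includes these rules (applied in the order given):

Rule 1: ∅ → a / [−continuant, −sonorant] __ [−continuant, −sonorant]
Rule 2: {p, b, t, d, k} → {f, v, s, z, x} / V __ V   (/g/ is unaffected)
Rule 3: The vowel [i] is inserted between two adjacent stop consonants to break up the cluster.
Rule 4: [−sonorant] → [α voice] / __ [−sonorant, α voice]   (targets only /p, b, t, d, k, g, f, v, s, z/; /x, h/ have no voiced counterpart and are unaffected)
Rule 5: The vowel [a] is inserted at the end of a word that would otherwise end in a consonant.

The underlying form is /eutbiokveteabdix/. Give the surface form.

eusaviogveseavazixa

Rule 1 (stop-cluster a-epenthesis): /t/ and /b/ form a stop–stop cluster, so [a] is inserted between them. /b/ and /d/ form a stop–stop cluster, so [a] is inserted between them. /eutbiokveteabdix/ → eutabiokveteabadix.
Rule 2 (intervocalic spirantization): /t/ is a stop between vowels /u/ and /a/, so it spirantizes to the fricative [s]. /b/ is a stop between vowels /a/ and /i/, so it spirantizes to the fricative [v]. /t/ is a stop between vowels /e/ and /e/, so it spirantizes to the fricative [s]. /b/ is a stop between vowels /a/ and /a/, so it spirantizes to the fricative [v]. /d/ is a stop between vowels /a/ and /i/, so it spirantizes to the fricative [z]. /eutabiokveteabadix/ → eusaviokveseavazix.
Rule 3 (stop-cluster i-epenthesis): no segment meets the environment; /eusaviokveseavazix/ is unchanged.
Rule 4 (regressive voicing assimilation): /k/ precedes the voiced obstruent /v/, so it voices to [g] by assimilation. /eusaviokveseavazix/ → eusaviogveseavazix.
Rule 5 (final a-epenthesis): the form ends in the consonant /x/, so [a] is inserted word-finally. /eusaviogveseavazix/ → eusaviogveseavazixa.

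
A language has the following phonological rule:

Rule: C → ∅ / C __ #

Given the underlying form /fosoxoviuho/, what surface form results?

No segment of /fosoxoviuho/ meets the structural description of the rule, so the form surfaces unchanged.

fosoxoviuho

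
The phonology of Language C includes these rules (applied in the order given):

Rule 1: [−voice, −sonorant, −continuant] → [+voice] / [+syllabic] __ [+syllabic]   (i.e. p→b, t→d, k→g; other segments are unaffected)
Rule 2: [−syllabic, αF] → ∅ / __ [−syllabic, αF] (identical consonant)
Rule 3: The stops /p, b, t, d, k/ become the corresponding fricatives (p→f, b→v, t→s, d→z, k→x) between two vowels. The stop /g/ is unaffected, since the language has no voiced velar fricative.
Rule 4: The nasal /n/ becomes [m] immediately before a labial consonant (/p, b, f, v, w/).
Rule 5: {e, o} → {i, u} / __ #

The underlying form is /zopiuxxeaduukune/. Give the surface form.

zoviuxeazuuguni

Rule 1 (intervocalic voicing): /p/ is a voiceless stop between vowels /o/ and /i/, so it voices to [b]. /k/ is a voiceless stop between vowels /u/ and /u/, so it voices to [g]. /zopiuxxeaduukune/ → zobiuxxeaduugune.
Rule 2 (degemination): /xx/ is a geminate; the first /x/ deletes. /zobiuxxeaduugune/ → zobiuxeaduugune.
Rule 3 (intervocalic spirantization): /b/ is a stop between vowels /o/ and /i/, so it spirantizes to the fricative [v]. /d/ is a stop between vowels /a/ and /u/, so it spirantizes to the fricative [z]. /zobiuxeaduugune/ → zoviuxeazuugune.
Rule 4 (nasal place assimilation): no segment meets the environment; /zoviuxeazuugune/ is unchanged.
Rule 5 (final vowel raising): /e/ is a mid vowel in word-final position, so it raises to [i]. /zoviuxeazuugune/ → zoviuxeazuuguni.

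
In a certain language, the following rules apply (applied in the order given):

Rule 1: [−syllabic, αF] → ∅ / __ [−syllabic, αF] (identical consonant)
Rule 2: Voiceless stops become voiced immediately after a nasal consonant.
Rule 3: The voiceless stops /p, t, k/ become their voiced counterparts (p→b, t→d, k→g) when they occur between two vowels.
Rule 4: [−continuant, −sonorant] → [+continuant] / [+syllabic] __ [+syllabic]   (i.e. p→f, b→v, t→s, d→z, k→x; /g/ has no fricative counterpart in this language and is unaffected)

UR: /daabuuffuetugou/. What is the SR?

daavuufuezugou

Rule 1 (degemination): /ff/ is a geminate; the first /f/ deletes. /daabuuffuetugou/ → daabuufuetugou.
Rule 2 (post-nasal voicing): no segment meets the environment; /daabuufuetugou/ is unchanged.
Rule 3 (intervocalic voicing): /t/ is a voiceless stop between vowels /e/ and /u/, so it voices to [d]. /daabuufuetugou/ → daabuufuedugou.
Rule 4 (intervocalic spirantization): /b/ is a stop between vowels /a/ and /u/, so it spirantizes to the fricative [v]. /d/ is a stop between vowels /e/ and /u/, so it spirantizes to the fricative [z]. /daabuufuedugou/ → daavuufuezugou.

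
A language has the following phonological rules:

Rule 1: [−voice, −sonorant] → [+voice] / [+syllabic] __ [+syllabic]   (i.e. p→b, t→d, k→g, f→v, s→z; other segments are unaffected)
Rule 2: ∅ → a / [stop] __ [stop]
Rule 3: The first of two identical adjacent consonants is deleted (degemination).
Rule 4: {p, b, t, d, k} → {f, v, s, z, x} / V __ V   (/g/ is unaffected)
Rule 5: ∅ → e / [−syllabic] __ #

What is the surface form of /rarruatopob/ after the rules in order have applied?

raruazovobe

Rule 1 (intervocalic voicing): /t/ is a voiceless obstruent between vowels /a/ and /o/, so it voices to [d]. /p/ is a voiceless obstruent between vowels /o/ and /o/, so it voices to [b]. /rarruatopob/ → rarruadobob.
Rule 2 (stop-cluster a-epenthesis): no segment meets the environment; /rarruadobob/ is unchanged.
Rule 3 (degemination): /rr/ is a geminate; the first /r/ deletes. /rarruadobob/ → raruadobob.
Rule 4 (intervocalic spirantization): /d/ is a stop between vowels /a/ and /o/, so it spirantizes to the fricative [z]. /b/ is a stop between vowels /o/ and /o/, so it spirantizes to the fricative [v]. /raruadobob/ → raruazovob.
Rule 5 (final e-epenthesis): the form ends in the consonant /b/, so [e] is inserted word-finally. /raruazovob/ → raruazovobe.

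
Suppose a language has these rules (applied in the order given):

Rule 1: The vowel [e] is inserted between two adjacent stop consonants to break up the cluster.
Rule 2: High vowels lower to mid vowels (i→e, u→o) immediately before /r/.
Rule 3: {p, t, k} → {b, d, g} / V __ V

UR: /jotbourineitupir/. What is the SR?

Rule 1 (stop-cluster e-epenthesis): /t/ and /b/ form a stop–stop cluster, so [e] is inserted between them. /jotbourineitupir/ → jotebourineitupir.
Rule 2 (pre-rhotic lowering): /u/ is a high vowel immediately before /r/, so it lowers to [o]. /i/ is a high vowel immediately before /r/, so it lowers to [e]. /jotebourineitupir/ → joteboorineituper.
Rule 3 (intervocalic voicing): /t/ is a voiceless stop between vowels /o/ and /e/, so it voices to [d]. /t/ is a voiceless stop between vowels /i/ and /u/, so it voices to [d]. /p/ is a voiceless stop between vowels /u/ and /e/, so it voices to [b]. /joteboorineituper/ → jodeboorineiduber.

jodeboorineiduber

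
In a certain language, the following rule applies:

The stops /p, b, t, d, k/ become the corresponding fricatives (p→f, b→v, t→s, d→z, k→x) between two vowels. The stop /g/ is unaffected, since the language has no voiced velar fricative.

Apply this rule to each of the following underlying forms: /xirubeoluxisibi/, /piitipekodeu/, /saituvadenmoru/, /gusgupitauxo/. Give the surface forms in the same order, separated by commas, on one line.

xiruveoluxisivi, piisifexozeu, saisuvazenmoru, gusgufisauxo

/xirubeoluxisibi/: /b/ is a stop between vowels /u/ and /e/, so it spirantizes to the fricative [v]. /b/ is a stop between vowels /i/ and /i/, so it spirantizes to the fricative [v]. → [xiruveoluxisivi].
/piitipekodeu/: /t/ is a stop between vowels /i/ and /i/, so it spirantizes to the fricative [s]. /p/ is a stop between vowels /i/ and /e/, so it spirantizes to the fricative [f]. /k/ is a stop between vowels /e/ and /o/, so it spirantizes to the fricative [x]. /d/ is a stop between vowels /o/ and /e/, so it spirantizes to the fricative [z]. → [piisifexozeu].
/saituvadenmoru/: /t/ is a stop between vowels /i/ and /u/, so it spirantizes to the fricative [s]. /d/ is a stop between vowels /a/ and /e/, so it spirantizes to the fricative [z]. → [saisuvazenmoru].
/gusgupitauxo/: /p/ is a stop between vowels /u/ and /i/, so it spirantizes to the fricative [f]. /t/ is a stop between vowels /i/ and /a/, so it spirantizes to the fricative [s]. → [gusgufisauxo].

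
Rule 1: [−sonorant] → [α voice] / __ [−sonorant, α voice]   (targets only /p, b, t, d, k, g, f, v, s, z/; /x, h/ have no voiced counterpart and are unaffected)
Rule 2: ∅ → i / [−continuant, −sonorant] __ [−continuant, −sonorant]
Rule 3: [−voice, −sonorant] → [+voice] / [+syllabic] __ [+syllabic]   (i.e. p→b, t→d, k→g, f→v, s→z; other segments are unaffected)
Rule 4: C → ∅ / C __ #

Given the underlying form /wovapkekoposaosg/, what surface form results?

Rule 1 (regressive voicing assimilation): /s/ precedes the voiced obstruent /g/, so it voices to [z] by assimilation. /wovapkekoposaosg/ → wovapkekoposaozg.
Rule 2 (stop-cluster i-epenthesis): /p/ and /k/ form a stop–stop cluster, so [i] is inserted between them. /wovapkekoposaozg/ → wovapikekoposaozg.
Rule 3 (intervocalic voicing): /p/ is a voiceless obstruent between vowels /a/ and /i/, so it voices to [b]. /k/ is a voiceless obstruent between vowels /i/ and /e/, so it voices to [g]. /k/ is a voiceless obstruent between vowels /e/ and /o/, so it voices to [g]. /p/ is a voiceless obstruent between vowels /o/ and /o/, so it voices to [b]. /s/ is a voiceless obstruent between vowels /o/ and /a/, so it voices to [z]. /wovapikekoposaozg/ → wovabigegobozaozg.
Rule 4 (final cluster simplification): /g/ is the second consonant of a word-final cluster /zg/, so it deletes. /wovabigegobozaozg/ → wovabigegobozaoz.

wovabigegobozaoz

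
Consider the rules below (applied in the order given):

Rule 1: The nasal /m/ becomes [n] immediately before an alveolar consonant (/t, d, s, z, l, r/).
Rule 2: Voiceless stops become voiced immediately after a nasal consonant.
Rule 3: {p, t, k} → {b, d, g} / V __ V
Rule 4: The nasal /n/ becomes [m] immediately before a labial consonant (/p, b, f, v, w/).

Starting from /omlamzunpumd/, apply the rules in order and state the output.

Rule 1 (nasal place assimilation): /m/ precedes the alveolar consonant /l/, so it assimilates in place to [n]. /m/ precedes the alveolar consonant /z/, so it assimilates in place to [n]. /m/ precedes the alveolar consonant /d/, so it assimilates in place to [n]. /omlamzunpumd/ → onlanzunpund.
Rule 2 (post-nasal voicing): /p/ is a voiceless stop immediately after the nasal /n/, so it voices to [b]. /onlanzunpund/ → onlanzunbund.
Rule 3 (intervocalic voicing): no segment meets the environment; /onlanzunbund/ is unchanged.
Rule 4 (nasal place assimilation): /n/ precedes the labial consonant /b/, so it assimilates in place to [m]. /onlanzunbund/ → onlanzumbund.

onlanzumbund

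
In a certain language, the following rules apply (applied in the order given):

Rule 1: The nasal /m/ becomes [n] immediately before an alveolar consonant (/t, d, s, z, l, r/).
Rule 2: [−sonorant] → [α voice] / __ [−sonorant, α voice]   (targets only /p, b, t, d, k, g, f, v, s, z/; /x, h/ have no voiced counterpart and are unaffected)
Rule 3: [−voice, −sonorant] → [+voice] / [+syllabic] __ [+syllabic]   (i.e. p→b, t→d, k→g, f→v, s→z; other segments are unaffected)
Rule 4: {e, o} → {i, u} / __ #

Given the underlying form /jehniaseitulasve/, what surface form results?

jehniazeidulazvi

Rule 1 (nasal place assimilation): no segment meets the environment; /jehniaseitulasve/ is unchanged.
Rule 2 (regressive voicing assimilation): /s/ precedes the voiced obstruent /v/, so it voices to [z] by assimilation. /jehniaseitulasve/ → jehniaseitulazve.
Rule 3 (intervocalic voicing): /s/ is a voiceless obstruent between vowels /a/ and /e/, so it voices to [z]. /t/ is a voiceless obstruent between vowels /i/ and /u/, so it voices to [d]. /jehniaseitulazve/ → jehniazeidulazve.
Rule 4 (final vowel raising): /e/ is a mid vowel in word-final position, so it raises to [i]. /jehniazeidulazve/ → jehniazeidulazvi.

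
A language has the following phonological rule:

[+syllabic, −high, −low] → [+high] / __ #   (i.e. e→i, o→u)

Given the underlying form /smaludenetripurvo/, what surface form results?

/o/ is a mid vowel in word-final position, so it raises to [u].
Surface form: [smaludenetripurvu].

smaludenetripurvu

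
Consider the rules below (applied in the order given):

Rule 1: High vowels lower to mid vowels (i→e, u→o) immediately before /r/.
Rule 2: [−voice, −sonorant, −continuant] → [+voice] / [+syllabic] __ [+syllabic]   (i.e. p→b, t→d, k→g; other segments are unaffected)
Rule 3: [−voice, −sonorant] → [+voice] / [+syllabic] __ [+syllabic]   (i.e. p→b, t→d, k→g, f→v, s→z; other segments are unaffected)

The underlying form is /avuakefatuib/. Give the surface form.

avuagevaduib

Rule 1 (pre-rhotic lowering): no segment meets the environment; /avuakefatuib/ is unchanged.
Rule 2 (intervocalic voicing): /k/ is a voiceless stop between vowels /a/ and /e/, so it voices to [g]. /t/ is a voiceless stop between vowels /a/ and /u/, so it voices to [d]. /avuakefatuib/ → avuagefaduib.
Rule 3 (intervocalic voicing): /f/ is a voiceless obstruent between vowels /e/ and /a/, so it voices to [v]. /avuagefaduib/ → avuagevaduib.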